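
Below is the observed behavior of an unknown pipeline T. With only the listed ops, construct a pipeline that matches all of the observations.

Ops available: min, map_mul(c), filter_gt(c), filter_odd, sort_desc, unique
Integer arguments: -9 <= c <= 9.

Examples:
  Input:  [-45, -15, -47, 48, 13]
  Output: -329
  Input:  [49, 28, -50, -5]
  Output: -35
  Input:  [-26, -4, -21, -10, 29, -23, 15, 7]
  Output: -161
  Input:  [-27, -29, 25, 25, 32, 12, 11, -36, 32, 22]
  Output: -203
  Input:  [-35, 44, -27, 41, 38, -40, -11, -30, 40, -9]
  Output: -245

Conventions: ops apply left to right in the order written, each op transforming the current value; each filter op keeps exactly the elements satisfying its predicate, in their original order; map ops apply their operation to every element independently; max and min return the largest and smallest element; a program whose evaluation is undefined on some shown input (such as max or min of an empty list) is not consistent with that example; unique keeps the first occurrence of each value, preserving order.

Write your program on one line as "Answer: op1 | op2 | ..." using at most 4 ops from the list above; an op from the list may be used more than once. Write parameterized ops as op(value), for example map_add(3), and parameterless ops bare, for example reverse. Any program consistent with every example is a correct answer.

map_mul(7) | filter_odd | sort_desc | min

Check, running the answer program on each example:
  [-45, -15, -47, 48, 13] -> [-315, -105, -329, 336, 91] -> [-315, -105, -329, 91] -> [91, -105, -315, -329] -> -329
  [49, 28, -50, -5] -> [343, 196, -350, -35] -> [343, -35] -> [343, -35] -> -35
  [-26, -4, -21, -10, 29, -23, 15, 7] -> [-182, -28, -147, -70, 203, -161, 105, 49] -> [-147, 203, -161, 105, 49] -> [203, 105, 49, -147, -161] -> -161
  [-27, -29, 25, 25, 32, 12, 11, -36, 32, 22] -> [-189, -203, 175, 175, 224, 84, 77, -252, 224, 154] -> [-189, -203, 175, 175, 77] -> [175, 175, 77, -189, -203] -> -203
  [-35, 44, -27, 41, 38, -40, -11, -30, 40, -9] -> [-245, 308, -189, 287, 266, -280, -77, -210, 280, -63] -> [-245, -189, 287, -77, -63] -> [287, -63, -77, -189, -245] -> -245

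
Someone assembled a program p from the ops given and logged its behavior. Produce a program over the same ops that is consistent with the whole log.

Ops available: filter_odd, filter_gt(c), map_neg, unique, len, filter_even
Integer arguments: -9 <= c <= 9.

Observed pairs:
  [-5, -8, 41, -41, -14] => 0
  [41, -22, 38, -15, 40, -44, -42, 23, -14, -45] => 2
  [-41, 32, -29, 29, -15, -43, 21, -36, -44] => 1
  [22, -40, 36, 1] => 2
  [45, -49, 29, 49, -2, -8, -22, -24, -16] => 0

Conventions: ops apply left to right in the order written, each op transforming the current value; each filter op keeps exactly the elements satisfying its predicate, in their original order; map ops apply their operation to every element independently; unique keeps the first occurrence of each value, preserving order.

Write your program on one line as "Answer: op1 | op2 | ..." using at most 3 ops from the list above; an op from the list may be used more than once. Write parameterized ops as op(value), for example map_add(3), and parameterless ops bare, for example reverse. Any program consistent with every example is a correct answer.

filter_even | filter_gt(-2) | len

Check, running the answer program on each example:
  [-5, -8, 41, -41, -14] -> [-8, -14] -> [] -> 0
  [41, -22, 38, -15, 40, -44, -42, 23, -14, -45] -> [-22, 38, 40, -44, -42, -14] -> [38, 40] -> 2
  [-41, 32, -29, 29, -15, -43, 21, -36, -44] -> [32, -36, -44] -> [32] -> 1
  [22, -40, 36, 1] -> [22, -40, 36] -> [22, 36] -> 2
  [45, -49, 29, 49, -2, -8, -22, -24, -16] -> [-2, -8, -22, -24, -16] -> [] -> 0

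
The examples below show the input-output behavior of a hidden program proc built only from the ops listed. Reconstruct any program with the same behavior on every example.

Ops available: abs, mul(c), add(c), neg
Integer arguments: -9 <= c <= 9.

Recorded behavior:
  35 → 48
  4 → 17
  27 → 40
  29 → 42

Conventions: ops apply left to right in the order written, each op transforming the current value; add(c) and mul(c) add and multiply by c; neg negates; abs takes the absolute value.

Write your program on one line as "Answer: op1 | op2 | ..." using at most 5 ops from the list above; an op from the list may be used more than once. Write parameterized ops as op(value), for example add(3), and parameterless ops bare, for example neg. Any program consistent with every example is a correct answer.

neg | add(-7) | add(-8) | add(2) | abs

Check, running the answer program on each example:
  35 -> -35 -> -42 -> -50 -> -48 -> 48
  4 -> -4 -> -11 -> -19 -> -17 -> 17
  27 -> -27 -> -34 -> -42 -> -40 -> 40
  29 -> -29 -> -36 -> -44 -> -42 -> 42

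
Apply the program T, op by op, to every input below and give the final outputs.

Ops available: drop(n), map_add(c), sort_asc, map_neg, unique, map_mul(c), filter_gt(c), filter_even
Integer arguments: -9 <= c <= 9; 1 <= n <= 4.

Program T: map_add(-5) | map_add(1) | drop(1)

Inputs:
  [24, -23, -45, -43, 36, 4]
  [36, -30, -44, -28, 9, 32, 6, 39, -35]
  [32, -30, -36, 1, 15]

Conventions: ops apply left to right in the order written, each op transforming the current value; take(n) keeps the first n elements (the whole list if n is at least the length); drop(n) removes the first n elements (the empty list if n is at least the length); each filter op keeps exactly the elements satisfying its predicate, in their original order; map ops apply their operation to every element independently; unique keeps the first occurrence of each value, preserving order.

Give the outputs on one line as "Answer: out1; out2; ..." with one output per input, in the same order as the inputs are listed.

Execution, op by op:
  [24, -23, -45, -43, 36, 4] -> [19, -28, -50, -48, 31, -1] -> [20, -27, -49, -47, 32, 0] -> [-27, -49, -47, 32, 0]
  [36, -30, -44, -28, 9, 32, 6, 39, -35] -> [31, -35, -49, -33, 4, 27, 1, 34, -40] -> [32, -34, -48, -32, 5, 28, 2, 35, -39] -> [-34, -48, -32, 5, 28, 2, 35, -39]
  [32, -30, -36, 1, 15] -> [27, -35, -41, -4, 10] -> [28, -34, -40, -3, 11] -> [-34, -40, -3, 11]

[-27, -49, -47, 32, 0]; [-34, -48, -32, 5, 28, 2, 35, -39]; [-34, -40, -3, 11]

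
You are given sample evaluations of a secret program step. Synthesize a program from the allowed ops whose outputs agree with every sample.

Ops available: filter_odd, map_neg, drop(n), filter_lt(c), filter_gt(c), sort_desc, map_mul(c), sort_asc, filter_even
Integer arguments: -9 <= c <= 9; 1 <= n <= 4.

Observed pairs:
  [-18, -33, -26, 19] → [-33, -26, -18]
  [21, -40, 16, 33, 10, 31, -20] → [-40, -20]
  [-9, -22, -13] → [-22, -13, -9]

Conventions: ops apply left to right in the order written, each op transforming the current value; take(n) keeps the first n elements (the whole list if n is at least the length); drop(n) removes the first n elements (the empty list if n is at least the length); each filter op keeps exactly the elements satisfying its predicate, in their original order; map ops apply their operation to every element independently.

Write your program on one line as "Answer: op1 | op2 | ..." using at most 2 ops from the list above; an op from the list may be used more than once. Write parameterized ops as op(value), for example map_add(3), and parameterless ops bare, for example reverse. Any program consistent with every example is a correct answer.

filter_lt(-1) | sort_asc

Check, running the answer program on each example:
  [-18, -33, -26, 19] -> [-18, -33, -26] -> [-33, -26, -18]
  [21, -40, 16, 33, 10, 31, -20] -> [-40, -20] -> [-40, -20]
  [-9, -22, -13] -> [-9, -22, -13] -> [-22, -13, -9]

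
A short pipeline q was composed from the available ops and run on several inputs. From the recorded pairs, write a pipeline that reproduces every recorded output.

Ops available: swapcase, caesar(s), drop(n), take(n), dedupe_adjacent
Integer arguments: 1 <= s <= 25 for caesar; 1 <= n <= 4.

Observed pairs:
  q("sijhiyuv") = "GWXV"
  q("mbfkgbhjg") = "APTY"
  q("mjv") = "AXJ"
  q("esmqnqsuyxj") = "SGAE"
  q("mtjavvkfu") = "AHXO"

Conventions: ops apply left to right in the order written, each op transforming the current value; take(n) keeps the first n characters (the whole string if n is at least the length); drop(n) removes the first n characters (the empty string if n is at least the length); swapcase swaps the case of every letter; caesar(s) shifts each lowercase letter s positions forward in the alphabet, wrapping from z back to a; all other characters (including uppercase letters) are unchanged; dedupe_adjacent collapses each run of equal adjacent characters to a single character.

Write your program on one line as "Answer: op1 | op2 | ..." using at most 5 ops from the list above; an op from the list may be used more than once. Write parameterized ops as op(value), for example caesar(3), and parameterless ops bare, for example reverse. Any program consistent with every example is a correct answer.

dedupe_adjacent | caesar(14) | take(4) | swapcase

Check, running the answer program on each example:
  "sijhiyuv" -> "sijhiyuv" -> "gwxvwmij" -> "gwxv" -> "GWXV"
  "mbfkgbhjg" -> "mbfkgbhjg" -> "aptyupvxu" -> "apty" -> "APTY"
  "mjv" -> "mjv" -> "axj" -> "axj" -> "AXJ"
  "esmqnqsuyxj" -> "esmqnqsuyxj" -> "sgaebegimlx" -> "sgae" -> "SGAE"
  "mtjavvkfu" -> "mtjavkfu" -> "ahxojyti" -> "ahxo" -> "AHXO"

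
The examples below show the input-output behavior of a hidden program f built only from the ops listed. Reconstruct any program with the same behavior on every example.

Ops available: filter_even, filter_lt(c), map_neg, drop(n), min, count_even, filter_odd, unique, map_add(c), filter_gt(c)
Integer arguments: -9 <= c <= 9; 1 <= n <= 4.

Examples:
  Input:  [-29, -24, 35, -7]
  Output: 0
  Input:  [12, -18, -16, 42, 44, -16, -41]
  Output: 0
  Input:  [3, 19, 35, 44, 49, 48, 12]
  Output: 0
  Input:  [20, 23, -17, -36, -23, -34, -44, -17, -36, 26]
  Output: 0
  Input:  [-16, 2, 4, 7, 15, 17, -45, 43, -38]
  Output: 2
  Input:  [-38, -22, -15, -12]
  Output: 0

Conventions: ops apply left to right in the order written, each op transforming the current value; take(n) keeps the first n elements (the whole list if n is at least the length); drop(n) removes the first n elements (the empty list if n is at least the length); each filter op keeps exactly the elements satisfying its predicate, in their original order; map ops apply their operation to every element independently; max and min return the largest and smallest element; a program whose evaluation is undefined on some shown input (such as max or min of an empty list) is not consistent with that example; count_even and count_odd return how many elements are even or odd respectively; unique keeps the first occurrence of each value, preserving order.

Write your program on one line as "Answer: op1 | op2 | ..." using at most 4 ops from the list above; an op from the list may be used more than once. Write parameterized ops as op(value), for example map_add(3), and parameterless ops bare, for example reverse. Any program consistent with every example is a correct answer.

filter_gt(-3) | filter_lt(6) | filter_even | count_even

Check, running the answer program on each example:
  [-29, -24, 35, -7] -> [35] -> [] -> [] -> 0
  [12, -18, -16, 42, 44, -16, -41] -> [12, 42, 44] -> [] -> [] -> 0
  [3, 19, 35, 44, 49, 48, 12] -> [3, 19, 35, 44, 49, 48, 12] -> [3] -> [] -> 0
  [20, 23, -17, -36, -23, -34, -44, -17, -36, 26] -> [20, 23, 26] -> [] -> [] -> 0
  [-16, 2, 4, 7, 15, 17, -45, 43, -38] -> [2, 4, 7, 15, 17, 43] -> [2, 4] -> [2, 4] -> 2
  [-38, -22, -15, -12] -> [] -> [] -> [] -> 0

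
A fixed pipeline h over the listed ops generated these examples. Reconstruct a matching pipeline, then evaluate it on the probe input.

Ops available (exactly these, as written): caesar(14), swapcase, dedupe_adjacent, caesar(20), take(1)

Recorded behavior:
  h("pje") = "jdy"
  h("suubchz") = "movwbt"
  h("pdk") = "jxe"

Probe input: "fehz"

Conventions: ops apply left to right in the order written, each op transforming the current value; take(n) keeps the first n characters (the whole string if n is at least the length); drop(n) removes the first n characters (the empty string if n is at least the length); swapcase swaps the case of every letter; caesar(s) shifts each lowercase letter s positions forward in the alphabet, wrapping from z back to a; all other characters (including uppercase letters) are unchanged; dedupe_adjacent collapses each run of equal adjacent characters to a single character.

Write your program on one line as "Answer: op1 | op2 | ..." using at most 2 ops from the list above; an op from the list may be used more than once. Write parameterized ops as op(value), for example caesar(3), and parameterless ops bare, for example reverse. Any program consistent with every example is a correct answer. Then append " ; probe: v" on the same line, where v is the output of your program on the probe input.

caesar(20) | dedupe_adjacent ; probe: "zybt"

Check, running the answer program on each example:
  "pje" -> "jdy" -> "jdy"
  "suubchz" -> "moovwbt" -> "movwbt"
  "pdk" -> "jxe" -> "jxe"
  probe: "fehz" -> "zybt" -> "zybt"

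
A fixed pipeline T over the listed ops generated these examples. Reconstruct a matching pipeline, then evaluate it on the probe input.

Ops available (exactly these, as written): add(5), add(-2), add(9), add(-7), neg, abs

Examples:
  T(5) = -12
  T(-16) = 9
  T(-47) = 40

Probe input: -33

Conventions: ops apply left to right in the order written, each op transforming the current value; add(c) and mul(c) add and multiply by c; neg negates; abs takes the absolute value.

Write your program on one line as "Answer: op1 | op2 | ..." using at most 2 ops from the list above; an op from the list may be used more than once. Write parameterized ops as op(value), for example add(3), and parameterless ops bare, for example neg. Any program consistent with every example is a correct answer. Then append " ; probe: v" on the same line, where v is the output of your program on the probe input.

neg | add(-7) ; probe: 26

Check, running the answer program on each example:
  5 -> -5 -> -12
  -16 -> 16 -> 9
  -47 -> 47 -> 40
  probe: -33 -> 33 -> 26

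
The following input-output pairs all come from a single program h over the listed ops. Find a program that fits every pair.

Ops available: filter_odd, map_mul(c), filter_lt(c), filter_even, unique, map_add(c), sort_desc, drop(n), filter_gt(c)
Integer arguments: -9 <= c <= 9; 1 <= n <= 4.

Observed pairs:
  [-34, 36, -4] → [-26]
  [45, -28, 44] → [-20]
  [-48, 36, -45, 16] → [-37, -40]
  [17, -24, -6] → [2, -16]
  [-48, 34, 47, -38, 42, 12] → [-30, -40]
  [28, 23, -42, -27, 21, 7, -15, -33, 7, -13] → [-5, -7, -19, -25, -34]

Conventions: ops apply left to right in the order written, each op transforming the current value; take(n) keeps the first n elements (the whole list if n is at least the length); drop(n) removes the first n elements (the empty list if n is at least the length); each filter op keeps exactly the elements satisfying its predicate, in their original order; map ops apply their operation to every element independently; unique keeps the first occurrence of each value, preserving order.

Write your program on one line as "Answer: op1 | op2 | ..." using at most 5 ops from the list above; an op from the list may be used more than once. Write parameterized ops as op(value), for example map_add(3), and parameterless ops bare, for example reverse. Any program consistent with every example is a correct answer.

filter_lt(-4) | map_add(7) | sort_desc | map_add(1)

Check, running the answer program on each example:
  [-34, 36, -4] -> [-34] -> [-27] -> [-27] -> [-26]
  [45, -28, 44] -> [-28] -> [-21] -> [-21] -> [-20]
  [-48, 36, -45, 16] -> [-48, -45] -> [-41, -38] -> [-38, -41] -> [-37, -40]
  [17, -24, -6] -> [-24, -6] -> [-17, 1] -> [1, -17] -> [2, -16]
  [-48, 34, 47, -38, 42, 12] -> [-48, -38] -> [-41, -31] -> [-31, -41] -> [-30, -40]
  [28, 23, -42, -27, 21, 7, -15, -33, 7, -13] -> [-42, -27, -15, -33, -13] -> [-35, -20, -8, -26, -6] -> [-6, -8, -20, -26, -35] -> [-5, -7, -19, -25, -34]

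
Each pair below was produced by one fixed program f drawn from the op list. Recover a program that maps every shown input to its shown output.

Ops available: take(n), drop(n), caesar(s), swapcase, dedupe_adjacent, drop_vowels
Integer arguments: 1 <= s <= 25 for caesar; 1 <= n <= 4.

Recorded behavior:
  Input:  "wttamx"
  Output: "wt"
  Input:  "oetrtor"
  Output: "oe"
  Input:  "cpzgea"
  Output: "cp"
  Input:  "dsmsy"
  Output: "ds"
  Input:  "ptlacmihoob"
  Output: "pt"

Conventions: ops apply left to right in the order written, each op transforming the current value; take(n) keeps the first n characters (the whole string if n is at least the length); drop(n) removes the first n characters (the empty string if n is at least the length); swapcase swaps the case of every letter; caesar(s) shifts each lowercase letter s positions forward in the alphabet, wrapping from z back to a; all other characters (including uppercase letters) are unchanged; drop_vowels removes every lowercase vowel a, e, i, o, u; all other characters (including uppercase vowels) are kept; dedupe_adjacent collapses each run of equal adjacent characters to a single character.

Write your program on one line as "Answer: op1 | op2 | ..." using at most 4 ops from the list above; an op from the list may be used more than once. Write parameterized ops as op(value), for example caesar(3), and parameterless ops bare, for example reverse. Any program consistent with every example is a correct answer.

swapcase | take(2) | swapcase

Check, running the answer program on each example:
  "wttamx" -> "WTTAMX" -> "WT" -> "wt"
  "oetrtor" -> "OETRTOR" -> "OE" -> "oe"
  "cpzgea" -> "CPZGEA" -> "CP" -> "cp"
  "dsmsy" -> "DSMSY" -> "DS" -> "ds"
  "ptlacmihoob" -> "PTLACMIHOOB" -> "PT" -> "pt"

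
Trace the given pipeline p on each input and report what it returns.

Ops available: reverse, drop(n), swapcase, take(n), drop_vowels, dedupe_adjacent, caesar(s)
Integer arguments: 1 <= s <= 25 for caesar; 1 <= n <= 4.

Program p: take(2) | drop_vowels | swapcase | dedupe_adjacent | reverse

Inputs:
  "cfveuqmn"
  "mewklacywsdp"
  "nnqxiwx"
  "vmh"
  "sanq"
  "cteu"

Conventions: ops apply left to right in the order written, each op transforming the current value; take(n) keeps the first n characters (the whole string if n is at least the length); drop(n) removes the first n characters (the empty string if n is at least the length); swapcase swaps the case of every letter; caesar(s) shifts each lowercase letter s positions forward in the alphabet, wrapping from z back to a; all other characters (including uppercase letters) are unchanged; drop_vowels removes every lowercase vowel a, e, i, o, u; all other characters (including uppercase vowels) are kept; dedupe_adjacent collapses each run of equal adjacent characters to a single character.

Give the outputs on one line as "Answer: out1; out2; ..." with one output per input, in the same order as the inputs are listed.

Execution, op by op:
  "cfveuqmn" -> "cf" -> "cf" -> "CF" -> "CF" -> "FC"
  "mewklacywsdp" -> "me" -> "m" -> "M" -> "M" -> "M"
  "nnqxiwx" -> "nn" -> "nn" -> "NN" -> "N" -> "N"
  "vmh" -> "vm" -> "vm" -> "VM" -> "VM" -> "MV"
  "sanq" -> "sa" -> "s" -> "S" -> "S" -> "S"
  "cteu" -> "ct" -> "ct" -> "CT" -> "CT" -> "TC"

"FC"; "M"; "N"; "MV"; "S"; "TC"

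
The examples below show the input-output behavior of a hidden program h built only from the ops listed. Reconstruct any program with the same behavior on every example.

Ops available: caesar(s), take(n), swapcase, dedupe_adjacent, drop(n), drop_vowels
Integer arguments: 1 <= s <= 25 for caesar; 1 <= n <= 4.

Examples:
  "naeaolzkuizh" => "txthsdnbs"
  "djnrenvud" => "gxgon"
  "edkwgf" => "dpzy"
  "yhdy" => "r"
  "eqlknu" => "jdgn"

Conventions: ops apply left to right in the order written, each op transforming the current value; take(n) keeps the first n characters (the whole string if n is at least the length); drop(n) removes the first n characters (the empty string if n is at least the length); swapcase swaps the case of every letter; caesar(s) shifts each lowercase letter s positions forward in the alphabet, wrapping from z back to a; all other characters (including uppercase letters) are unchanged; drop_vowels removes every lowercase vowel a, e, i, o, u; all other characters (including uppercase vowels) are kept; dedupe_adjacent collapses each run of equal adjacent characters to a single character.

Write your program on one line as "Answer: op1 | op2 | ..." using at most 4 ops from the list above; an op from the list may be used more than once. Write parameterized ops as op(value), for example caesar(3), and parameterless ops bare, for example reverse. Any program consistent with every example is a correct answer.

caesar(23) | drop_vowels | drop(1) | caesar(22)

Check, running the answer program on each example:
  "naeaolzkuizh" -> "kxbxliwhrfwe" -> "kxbxlwhrfw" -> "xbxlwhrfw" -> "txthsdnbs"
  "djnrenvud" -> "agkobksra" -> "gkbksr" -> "kbksr" -> "gxgon"
  "edkwgf" -> "bahtdc" -> "bhtdc" -> "htdc" -> "dpzy"
  "yhdy" -> "veav" -> "vv" -> "v" -> "r"
  "eqlknu" -> "bnihkr" -> "bnhkr" -> "nhkr" -> "jdgn"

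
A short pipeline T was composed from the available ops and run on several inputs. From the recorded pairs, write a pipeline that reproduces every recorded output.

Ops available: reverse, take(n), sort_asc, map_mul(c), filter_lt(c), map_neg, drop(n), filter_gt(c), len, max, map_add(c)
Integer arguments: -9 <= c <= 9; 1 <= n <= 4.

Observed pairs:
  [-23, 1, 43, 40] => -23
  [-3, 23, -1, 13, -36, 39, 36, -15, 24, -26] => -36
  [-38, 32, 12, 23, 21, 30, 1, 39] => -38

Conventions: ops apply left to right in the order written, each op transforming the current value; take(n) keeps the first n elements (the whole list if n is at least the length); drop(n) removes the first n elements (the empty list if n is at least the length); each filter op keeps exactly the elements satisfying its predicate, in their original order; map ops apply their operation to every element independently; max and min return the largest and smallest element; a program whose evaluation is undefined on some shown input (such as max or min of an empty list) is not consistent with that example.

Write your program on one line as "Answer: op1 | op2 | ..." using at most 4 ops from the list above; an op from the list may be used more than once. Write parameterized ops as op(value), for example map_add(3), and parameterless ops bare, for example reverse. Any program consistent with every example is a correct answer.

sort_asc | take(2) | take(1) | max

Check, running the answer program on each example:
  [-23, 1, 43, 40] -> [-23, 1, 40, 43] -> [-23, 1] -> [-23] -> -23
  [-3, 23, -1, 13, -36, 39, 36, -15, 24, -26] -> [-36, -26, -15, -3, -1, 13, 23, 24, 36, 39] -> [-36, -26] -> [-36] -> -36
  [-38, 32, 12, 23, 21, 30, 1, 39] -> [-38, 1, 12, 21, 23, 30, 32, 39] -> [-38, 1] -> [-38] -> -38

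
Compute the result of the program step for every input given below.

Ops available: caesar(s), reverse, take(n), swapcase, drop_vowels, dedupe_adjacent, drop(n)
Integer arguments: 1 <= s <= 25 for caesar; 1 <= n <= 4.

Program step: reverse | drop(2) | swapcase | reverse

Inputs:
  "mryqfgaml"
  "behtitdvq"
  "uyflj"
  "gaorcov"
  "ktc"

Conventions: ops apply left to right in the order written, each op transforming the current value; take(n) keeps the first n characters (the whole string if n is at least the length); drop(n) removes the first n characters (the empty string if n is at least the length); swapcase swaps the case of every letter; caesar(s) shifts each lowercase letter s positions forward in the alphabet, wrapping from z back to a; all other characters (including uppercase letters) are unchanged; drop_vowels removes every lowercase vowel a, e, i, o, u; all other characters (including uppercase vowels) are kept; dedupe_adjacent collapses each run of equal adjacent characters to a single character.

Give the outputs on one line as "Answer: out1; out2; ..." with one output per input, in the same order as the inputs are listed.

"MRYQFGA"; "BEHTITD"; "UYF"; "GAORC"; "K"

Execution, op by op:
  "mryqfgaml" -> "lmagfqyrm" -> "agfqyrm" -> "AGFQYRM" -> "MRYQFGA"
  "behtitdvq" -> "qvdtitheb" -> "dtitheb" -> "DTITHEB" -> "BEHTITD"
  "uyflj" -> "jlfyu" -> "fyu" -> "FYU" -> "UYF"
  "gaorcov" -> "vocroag" -> "croag" -> "CROAG" -> "GAORC"
  "ktc" -> "ctk" -> "k" -> "K" -> "K"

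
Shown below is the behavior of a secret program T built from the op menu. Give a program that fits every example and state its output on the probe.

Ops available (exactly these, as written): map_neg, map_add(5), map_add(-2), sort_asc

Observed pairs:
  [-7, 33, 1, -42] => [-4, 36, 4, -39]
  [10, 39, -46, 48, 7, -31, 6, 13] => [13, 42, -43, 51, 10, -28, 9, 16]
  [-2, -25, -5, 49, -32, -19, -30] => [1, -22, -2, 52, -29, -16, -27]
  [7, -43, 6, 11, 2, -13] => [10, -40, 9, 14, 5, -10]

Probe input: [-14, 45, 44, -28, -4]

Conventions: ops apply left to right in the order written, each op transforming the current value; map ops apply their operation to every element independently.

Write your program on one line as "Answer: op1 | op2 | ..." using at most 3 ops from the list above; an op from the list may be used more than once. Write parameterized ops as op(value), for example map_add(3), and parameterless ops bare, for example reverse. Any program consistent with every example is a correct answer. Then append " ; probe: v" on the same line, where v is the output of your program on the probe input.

map_add(5) | map_add(-2) ; probe: [-11, 48, 47, -25, -1]

Check, running the answer program on each example:
  [-7, 33, 1, -42] -> [-2, 38, 6, -37] -> [-4, 36, 4, -39]
  [10, 39, -46, 48, 7, -31, 6, 13] -> [15, 44, -41, 53, 12, -26, 11, 18] -> [13, 42, -43, 51, 10, -28, 9, 16]
  [-2, -25, -5, 49, -32, -19, -30] -> [3, -20, 0, 54, -27, -14, -25] -> [1, -22, -2, 52, -29, -16, -27]
  [7, -43, 6, 11, 2, -13] -> [12, -38, 11, 16, 7, -8] -> [10, -40, 9, 14, 5, -10]
  probe: [-14, 45, 44, -28, -4] -> [-9, 50, 49, -23, 1] -> [-11, 48, 47, -25, -1]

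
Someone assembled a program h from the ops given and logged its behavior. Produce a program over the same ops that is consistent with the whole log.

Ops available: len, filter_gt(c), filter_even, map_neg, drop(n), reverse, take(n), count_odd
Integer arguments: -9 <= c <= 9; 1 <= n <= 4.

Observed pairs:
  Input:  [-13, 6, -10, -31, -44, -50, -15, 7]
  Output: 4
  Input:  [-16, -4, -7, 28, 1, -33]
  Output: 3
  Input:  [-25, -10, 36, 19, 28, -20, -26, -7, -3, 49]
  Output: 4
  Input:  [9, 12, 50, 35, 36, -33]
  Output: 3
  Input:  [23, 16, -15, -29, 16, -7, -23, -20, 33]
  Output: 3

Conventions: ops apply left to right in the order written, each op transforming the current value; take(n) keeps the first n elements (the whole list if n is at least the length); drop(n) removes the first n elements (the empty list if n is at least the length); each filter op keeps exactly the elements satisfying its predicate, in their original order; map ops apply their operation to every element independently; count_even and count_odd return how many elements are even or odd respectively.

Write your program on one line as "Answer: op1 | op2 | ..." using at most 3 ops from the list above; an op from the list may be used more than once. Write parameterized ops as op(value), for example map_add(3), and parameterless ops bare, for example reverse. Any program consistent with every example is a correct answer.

filter_even | take(4) | len

Check, running the answer program on each example:
  [-13, 6, -10, -31, -44, -50, -15, 7] -> [6, -10, -44, -50] -> [6, -10, -44, -50] -> 4
  [-16, -4, -7, 28, 1, -33] -> [-16, -4, 28] -> [-16, -4, 28] -> 3
  [-25, -10, 36, 19, 28, -20, -26, -7, -3, 49] -> [-10, 36, 28, -20, -26] -> [-10, 36, 28, -20] -> 4
  [9, 12, 50, 35, 36, -33] -> [12, 50, 36] -> [12, 50, 36] -> 3
  [23, 16, -15, -29, 16, -7, -23, -20, 33] -> [16, 16, -20] -> [16, 16, -20] -> 3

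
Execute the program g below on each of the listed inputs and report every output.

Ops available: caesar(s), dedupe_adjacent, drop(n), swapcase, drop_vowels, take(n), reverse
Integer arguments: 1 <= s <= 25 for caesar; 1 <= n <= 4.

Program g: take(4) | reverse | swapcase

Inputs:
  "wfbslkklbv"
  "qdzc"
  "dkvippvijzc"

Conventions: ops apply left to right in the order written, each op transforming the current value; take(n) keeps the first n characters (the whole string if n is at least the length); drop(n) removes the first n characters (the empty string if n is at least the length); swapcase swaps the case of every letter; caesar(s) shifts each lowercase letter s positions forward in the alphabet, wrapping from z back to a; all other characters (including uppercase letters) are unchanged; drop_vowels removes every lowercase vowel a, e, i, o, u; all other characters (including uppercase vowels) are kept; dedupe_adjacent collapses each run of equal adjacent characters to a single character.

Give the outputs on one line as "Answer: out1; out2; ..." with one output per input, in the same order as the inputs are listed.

Execution, op by op:
  "wfbslkklbv" -> "wfbs" -> "sbfw" -> "SBFW"
  "qdzc" -> "qdzc" -> "czdq" -> "CZDQ"
  "dkvippvijzc" -> "dkvi" -> "ivkd" -> "IVKD"

"SBFW"; "CZDQ"; "IVKD"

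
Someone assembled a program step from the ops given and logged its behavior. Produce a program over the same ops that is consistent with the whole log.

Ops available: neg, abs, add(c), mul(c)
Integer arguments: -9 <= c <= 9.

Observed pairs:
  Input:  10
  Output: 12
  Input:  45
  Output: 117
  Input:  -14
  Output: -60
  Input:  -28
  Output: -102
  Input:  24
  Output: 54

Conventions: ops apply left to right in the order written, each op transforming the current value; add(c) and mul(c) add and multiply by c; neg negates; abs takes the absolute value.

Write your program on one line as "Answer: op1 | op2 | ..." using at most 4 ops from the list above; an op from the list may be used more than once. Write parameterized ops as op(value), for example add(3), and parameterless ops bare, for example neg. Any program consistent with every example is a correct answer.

add(-6) | neg | mul(-3)

Check, running the answer program on each example:
  10 -> 4 -> -4 -> 12
  45 -> 39 -> -39 -> 117
  -14 -> -20 -> 20 -> -60
  -28 -> -34 -> 34 -> -102
  24 -> 18 -> -18 -> 54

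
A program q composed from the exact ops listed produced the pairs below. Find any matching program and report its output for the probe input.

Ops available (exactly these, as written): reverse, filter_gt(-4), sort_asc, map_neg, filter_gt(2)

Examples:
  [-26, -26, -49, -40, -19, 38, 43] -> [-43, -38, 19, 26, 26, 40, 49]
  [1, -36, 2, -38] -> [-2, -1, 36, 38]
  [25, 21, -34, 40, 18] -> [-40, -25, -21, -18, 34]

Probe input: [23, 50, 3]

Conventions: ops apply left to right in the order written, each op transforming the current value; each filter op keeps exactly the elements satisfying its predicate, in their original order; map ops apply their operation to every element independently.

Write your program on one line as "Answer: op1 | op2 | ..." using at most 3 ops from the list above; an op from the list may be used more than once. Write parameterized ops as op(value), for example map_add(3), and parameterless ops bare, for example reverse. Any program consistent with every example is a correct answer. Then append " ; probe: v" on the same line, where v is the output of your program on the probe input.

sort_asc | map_neg | sort_asc ; probe: [-50, -23, -3]

Check, running the answer program on each example:
  [-26, -26, -49, -40, -19, 38, 43] -> [-49, -40, -26, -26, -19, 38, 43] -> [49, 40, 26, 26, 19, -38, -43] -> [-43, -38, 19, 26, 26, 40, 49]
  [1, -36, 2, -38] -> [-38, -36, 1, 2] -> [38, 36, -1, -2] -> [-2, -1, 36, 38]
  [25, 21, -34, 40, 18] -> [-34, 18, 21, 25, 40] -> [34, -18, -21, -25, -40] -> [-40, -25, -21, -18, 34]
  probe: [23, 50, 3] -> [3, 23, 50] -> [-3, -23, -50] -> [-50, -23, -3]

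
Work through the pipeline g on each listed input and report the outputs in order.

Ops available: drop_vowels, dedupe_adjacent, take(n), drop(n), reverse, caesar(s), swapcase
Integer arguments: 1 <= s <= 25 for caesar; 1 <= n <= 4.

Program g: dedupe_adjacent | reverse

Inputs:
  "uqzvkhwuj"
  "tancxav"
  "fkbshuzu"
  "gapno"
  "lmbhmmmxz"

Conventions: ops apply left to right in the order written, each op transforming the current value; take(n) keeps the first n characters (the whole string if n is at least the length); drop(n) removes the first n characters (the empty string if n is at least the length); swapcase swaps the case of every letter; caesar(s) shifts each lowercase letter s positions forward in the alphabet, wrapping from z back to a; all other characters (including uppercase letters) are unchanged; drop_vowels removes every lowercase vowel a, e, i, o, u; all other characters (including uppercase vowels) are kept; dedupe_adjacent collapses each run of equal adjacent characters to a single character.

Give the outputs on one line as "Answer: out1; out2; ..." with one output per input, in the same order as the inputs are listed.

Execution, op by op:
  "uqzvkhwuj" -> "uqzvkhwuj" -> "juwhkvzqu"
  "tancxav" -> "tancxav" -> "vaxcnat"
  "fkbshuzu" -> "fkbshuzu" -> "uzuhsbkf"
  "gapno" -> "gapno" -> "onpag"
  "lmbhmmmxz" -> "lmbhmxz" -> "zxmhbml"

"juwhkvzqu"; "vaxcnat"; "uzuhsbkf"; "onpag"; "zxmhbml"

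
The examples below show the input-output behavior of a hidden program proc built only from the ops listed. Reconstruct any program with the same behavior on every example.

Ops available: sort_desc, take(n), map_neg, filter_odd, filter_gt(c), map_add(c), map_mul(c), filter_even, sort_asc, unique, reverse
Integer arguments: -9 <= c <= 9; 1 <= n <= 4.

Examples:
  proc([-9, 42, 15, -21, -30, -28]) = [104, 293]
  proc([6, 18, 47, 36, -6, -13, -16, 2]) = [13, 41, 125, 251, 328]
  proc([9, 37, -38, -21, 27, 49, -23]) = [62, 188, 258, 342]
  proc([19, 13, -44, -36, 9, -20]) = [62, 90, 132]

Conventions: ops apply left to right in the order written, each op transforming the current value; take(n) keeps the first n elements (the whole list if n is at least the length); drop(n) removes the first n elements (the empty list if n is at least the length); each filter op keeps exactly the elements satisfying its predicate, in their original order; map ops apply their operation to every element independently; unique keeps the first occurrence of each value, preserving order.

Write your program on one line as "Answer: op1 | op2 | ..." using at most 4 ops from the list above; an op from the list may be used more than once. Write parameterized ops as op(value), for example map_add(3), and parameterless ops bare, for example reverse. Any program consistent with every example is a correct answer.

map_mul(7) | sort_asc | map_add(-1) | filter_gt(0)

Check, running the answer program on each example:
  [-9, 42, 15, -21, -30, -28] -> [-63, 294, 105, -147, -210, -196] -> [-210, -196, -147, -63, 105, 294] -> [-211, -197, -148, -64, 104, 293] -> [104, 293]
  [6, 18, 47, 36, -6, -13, -16, 2] -> [42, 126, 329, 252, -42, -91, -112, 14] -> [-112, -91, -42, 14, 42, 126, 252, 329] -> [-113, -92, -43, 13, 41, 125, 251, 328] -> [13, 41, 125, 251, 328]
  [9, 37, -38, -21, 27, 49, -23] -> [63, 259, -266, -147, 189, 343, -161] -> [-266, -161, -147, 63, 189, 259, 343] -> [-267, -162, -148, 62, 188, 258, 342] -> [62, 188, 258, 342]
  [19, 13, -44, -36, 9, -20] -> [133, 91, -308, -252, 63, -140] -> [-308, -252, -140, 63, 91, 133] -> [-309, -253, -141, 62, 90, 132] -> [62, 90, 132]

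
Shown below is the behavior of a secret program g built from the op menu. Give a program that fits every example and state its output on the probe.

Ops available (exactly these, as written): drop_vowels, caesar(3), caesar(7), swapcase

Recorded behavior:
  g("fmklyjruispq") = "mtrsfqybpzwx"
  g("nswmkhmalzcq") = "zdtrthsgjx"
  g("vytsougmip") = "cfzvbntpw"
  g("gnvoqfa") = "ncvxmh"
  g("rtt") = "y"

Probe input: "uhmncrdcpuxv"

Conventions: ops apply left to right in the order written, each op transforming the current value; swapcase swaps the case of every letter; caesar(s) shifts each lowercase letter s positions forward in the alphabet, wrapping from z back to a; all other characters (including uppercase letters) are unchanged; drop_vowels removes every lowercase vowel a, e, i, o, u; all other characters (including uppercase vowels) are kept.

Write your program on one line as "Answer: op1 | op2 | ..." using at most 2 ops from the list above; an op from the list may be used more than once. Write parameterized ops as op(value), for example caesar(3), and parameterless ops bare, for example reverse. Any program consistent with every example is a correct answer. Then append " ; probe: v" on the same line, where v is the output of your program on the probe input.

caesar(7) | drop_vowels ; probe: "btjykjwbc"

Check, running the answer program on each example:
  "fmklyjruispq" -> "mtrsfqybpzwx" -> "mtrsfqybpzwx"
  "nswmkhmalzcq" -> "uzdtrothsgjx" -> "zdtrthsgjx"
  "vytsougmip" -> "cfazvbntpw" -> "cfzvbntpw"
  "gnvoqfa" -> "nucvxmh" -> "ncvxmh"
  "rtt" -> "yaa" -> "y"
  probe: "uhmncrdcpuxv" -> "botujykjwbec" -> "btjykjwbc"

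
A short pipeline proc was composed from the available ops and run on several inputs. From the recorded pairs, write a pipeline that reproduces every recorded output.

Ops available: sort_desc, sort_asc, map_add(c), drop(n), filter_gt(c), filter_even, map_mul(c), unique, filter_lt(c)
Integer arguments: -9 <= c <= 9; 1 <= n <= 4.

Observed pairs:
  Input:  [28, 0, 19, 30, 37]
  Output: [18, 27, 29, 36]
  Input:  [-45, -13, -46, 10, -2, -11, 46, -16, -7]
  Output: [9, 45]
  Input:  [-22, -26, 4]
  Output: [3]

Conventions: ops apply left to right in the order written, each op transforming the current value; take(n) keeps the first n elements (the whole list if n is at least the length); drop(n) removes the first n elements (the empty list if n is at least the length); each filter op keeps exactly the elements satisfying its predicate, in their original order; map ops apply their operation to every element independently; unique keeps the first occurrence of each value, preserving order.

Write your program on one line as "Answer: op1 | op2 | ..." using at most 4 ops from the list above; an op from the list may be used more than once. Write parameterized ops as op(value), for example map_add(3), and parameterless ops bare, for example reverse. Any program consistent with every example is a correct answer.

filter_gt(2) | sort_desc | map_add(-1) | sort_asc

Check, running the answer program on each example:
  [28, 0, 19, 30, 37] -> [28, 19, 30, 37] -> [37, 30, 28, 19] -> [36, 29, 27, 18] -> [18, 27, 29, 36]
  [-45, -13, -46, 10, -2, -11, 46, -16, -7] -> [10, 46] -> [46, 10] -> [45, 9] -> [9, 45]
  [-22, -26, 4] -> [4] -> [4] -> [3] -> [3]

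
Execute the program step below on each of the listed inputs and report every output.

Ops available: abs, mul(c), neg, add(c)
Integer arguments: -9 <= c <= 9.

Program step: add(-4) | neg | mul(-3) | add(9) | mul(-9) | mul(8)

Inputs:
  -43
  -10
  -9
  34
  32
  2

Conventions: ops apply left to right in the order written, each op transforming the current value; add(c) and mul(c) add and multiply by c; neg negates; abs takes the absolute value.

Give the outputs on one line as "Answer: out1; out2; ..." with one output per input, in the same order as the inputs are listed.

9504; 2376; 2160; -7128; -6696; -216

Execution, op by op:
  -43 -> -47 -> 47 -> -141 -> -132 -> 1188 -> 9504
  -10 -> -14 -> 14 -> -42 -> -33 -> 297 -> 2376
  -9 -> -13 -> 13 -> -39 -> -30 -> 270 -> 2160
  34 -> 30 -> -30 -> 90 -> 99 -> -891 -> -7128
  32 -> 28 -> -28 -> 84 -> 93 -> -837 -> -6696
  2 -> -2 -> 2 -> -6 -> 3 -> -27 -> -216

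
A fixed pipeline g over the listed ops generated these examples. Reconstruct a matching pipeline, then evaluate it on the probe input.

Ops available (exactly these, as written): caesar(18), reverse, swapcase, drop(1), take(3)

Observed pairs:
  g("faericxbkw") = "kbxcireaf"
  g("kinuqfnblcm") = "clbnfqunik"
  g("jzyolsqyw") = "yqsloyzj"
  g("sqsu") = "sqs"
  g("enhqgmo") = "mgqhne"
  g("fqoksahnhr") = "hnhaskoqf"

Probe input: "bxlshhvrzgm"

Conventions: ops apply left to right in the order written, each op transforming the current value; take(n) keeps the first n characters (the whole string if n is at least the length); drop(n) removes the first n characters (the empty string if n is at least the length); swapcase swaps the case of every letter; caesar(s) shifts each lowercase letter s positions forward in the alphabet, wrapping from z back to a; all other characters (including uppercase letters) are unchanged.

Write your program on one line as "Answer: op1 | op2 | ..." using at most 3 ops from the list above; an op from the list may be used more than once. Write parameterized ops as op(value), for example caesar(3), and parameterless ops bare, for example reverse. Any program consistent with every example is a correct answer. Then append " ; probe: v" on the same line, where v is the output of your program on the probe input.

reverse | drop(1) ; probe: "gzrvhhslxb"

Check, running the answer program on each example:
  "faericxbkw" -> "wkbxcireaf" -> "kbxcireaf"
  "kinuqfnblcm" -> "mclbnfqunik" -> "clbnfqunik"
  "jzyolsqyw" -> "wyqsloyzj" -> "yqsloyzj"
  "sqsu" -> "usqs" -> "sqs"
  "enhqgmo" -> "omgqhne" -> "mgqhne"
  "fqoksahnhr" -> "rhnhaskoqf" -> "hnhaskoqf"
  probe: "bxlshhvrzgm" -> "mgzrvhhslxb" -> "gzrvhhslxb"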